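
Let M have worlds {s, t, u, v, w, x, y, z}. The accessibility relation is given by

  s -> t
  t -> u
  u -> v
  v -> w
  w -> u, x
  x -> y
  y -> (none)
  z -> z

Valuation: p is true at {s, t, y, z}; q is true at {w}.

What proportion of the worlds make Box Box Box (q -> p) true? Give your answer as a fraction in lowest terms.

s: successors {t}; Box Box (q -> p) there: t:T. ✓
t: successors {u}; Box Box (q -> p) there: u:F. ✗
u: successors {v}; Box Box (q -> p) there: v:T. ✓
v: successors {w}; Box Box (q -> p) there: w:T. ✓
w: successors {u, x}; Box Box (q -> p) there: u:F, x:T. ✗
x: successors {y}; Box Box (q -> p) there: y:T. ✓
y: no successors, so Box Box Box (q -> p) holds vacuously. ✓
z: successors {z}; Box Box (q -> p) there: z:T. ✓
That's 6 of 8 worlds, so 6/8 = 3/4.

3/4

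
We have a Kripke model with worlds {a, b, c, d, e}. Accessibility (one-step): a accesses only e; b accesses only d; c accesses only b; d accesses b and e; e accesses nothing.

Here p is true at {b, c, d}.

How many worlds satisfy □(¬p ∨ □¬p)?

a: successors {e}; ¬p ∨ □¬p there: e:T. ✓
b: successors {d}; ¬p ∨ □¬p there: d:F. ✗
c: successors {b}; ¬p ∨ □¬p there: b:F. ✗
d: successors {b, e}; ¬p ∨ □¬p there: b:F, e:T. ✗
e: no successors, so □(¬p ∨ □¬p) holds vacuously. ✓
Satisfying worlds: {a, e}.

2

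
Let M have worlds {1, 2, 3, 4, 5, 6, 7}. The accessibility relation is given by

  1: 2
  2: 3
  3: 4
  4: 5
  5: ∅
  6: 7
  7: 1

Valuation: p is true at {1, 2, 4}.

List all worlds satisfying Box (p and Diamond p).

1: successors {2}; p and Diamond p there: 2:F. ✗
2: successors {3}; p and Diamond p there: 3:F. ✗
3: successors {4}; p and Diamond p there: 4:F. ✗
4: successors {5}; p and Diamond p there: 5:F. ✗
5: no successors, so Box (p and Diamond p) holds vacuously. ✓
6: successors {7}; p and Diamond p there: 7:F. ✗
7: successors {1}; p and Diamond p there: 1:T. ✓

{5, 7}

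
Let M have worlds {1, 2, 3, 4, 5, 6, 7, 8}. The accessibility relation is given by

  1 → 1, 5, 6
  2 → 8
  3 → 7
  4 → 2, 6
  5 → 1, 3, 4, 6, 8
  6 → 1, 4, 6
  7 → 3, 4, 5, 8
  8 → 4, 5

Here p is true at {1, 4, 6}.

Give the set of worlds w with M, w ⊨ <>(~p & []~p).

1: successors {1, 5, 6}; ~p & []~p there: 1:F, 5:F, 6:F. ✗
2: successors {8}; ~p & []~p there: 8:F. ✗
3: successors {7}; ~p & []~p there: 7:F. ✗
4: successors {2, 6}; ~p & []~p there: 2:T, 6:F. ✓
5: successors {1, 3, 4, 6, 8}; ~p & []~p there: 1:F, 3:T, 4:F, 6:F, 8:F. ✓
6: successors {1, 4, 6}; ~p & []~p there: 1:F, 4:F, 6:F. ✗
7: successors {3, 4, 5, 8}; ~p & []~p there: 3:T, 4:F, 5:F, 8:F. ✓
8: successors {4, 5}; ~p & []~p there: 4:F, 5:F. ✗

{4, 5, 7}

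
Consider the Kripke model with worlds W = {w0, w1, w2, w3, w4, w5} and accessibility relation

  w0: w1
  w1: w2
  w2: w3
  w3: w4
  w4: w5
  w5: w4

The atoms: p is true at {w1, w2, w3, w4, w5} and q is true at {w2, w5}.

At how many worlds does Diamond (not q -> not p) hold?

2

w0: successors {w1}; not q -> not p there: w1:F. ✗
w1: successors {w2}; not q -> not p there: w2:T. ✓
w2: successors {w3}; not q -> not p there: w3:F. ✗
w3: successors {w4}; not q -> not p there: w4:F. ✗
w4: successors {w5}; not q -> not p there: w5:T. ✓
w5: successors {w4}; not q -> not p there: w4:F. ✗
Satisfying worlds: {w1, w4}.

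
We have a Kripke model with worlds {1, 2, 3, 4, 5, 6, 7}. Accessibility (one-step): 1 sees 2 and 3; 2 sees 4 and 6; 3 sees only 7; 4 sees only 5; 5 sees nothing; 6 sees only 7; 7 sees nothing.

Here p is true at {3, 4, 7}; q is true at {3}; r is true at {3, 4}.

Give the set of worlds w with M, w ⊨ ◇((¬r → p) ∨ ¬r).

1: successors {2, 3}; (¬r → p) ∨ ¬r there: 2:T, 3:T. ✓
2: successors {4, 6}; (¬r → p) ∨ ¬r there: 4:T, 6:T. ✓
3: successors {7}; (¬r → p) ∨ ¬r there: 7:T. ✓
4: successors {5}; (¬r → p) ∨ ¬r there: 5:T. ✓
5: no successors, so ◇((¬r → p) ∨ ¬r) fails. ✗
6: successors {7}; (¬r → p) ∨ ¬r there: 7:T. ✓
7: no successors, so ◇((¬r → p) ∨ ¬r) fails. ✗

{1, 2, 3, 4, 6}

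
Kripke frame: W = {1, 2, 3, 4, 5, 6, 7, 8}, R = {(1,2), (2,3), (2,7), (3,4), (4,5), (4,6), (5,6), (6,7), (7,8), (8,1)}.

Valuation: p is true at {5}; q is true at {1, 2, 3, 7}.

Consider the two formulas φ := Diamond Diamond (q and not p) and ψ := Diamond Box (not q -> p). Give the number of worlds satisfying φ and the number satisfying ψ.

5 and 5

For Diamond Diamond (q and not p):
1: successors {2}; Diamond (q and not p) there: 2:T. ✓
2: successors {3, 7}; Diamond (q and not p) there: 3:F, 7:F. ✗
3: successors {4}; Diamond (q and not p) there: 4:F. ✗
4: successors {5, 6}; Diamond (q and not p) there: 5:F, 6:T. ✓
5: successors {6}; Diamond (q and not p) there: 6:T. ✓
6: successors {7}; Diamond (q and not p) there: 7:F. ✗
7: successors {8}; Diamond (q and not p) there: 8:T. ✓
8: successors {1}; Diamond (q and not p) there: 1:T. ✓
— 5 worlds.
For Diamond Box (not q -> p):
1: successors {2}; Box (not q -> p) there: 2:T. ✓
2: successors {3, 7}; Box (not q -> p) there: 3:F, 7:F. ✗
3: successors {4}; Box (not q -> p) there: 4:F. ✗
4: successors {5, 6}; Box (not q -> p) there: 5:F, 6:T. ✓
5: successors {6}; Box (not q -> p) there: 6:T. ✓
6: successors {7}; Box (not q -> p) there: 7:F. ✗
7: successors {8}; Box (not q -> p) there: 8:T. ✓
8: successors {1}; Box (not q -> p) there: 1:T. ✓
— 5 worlds.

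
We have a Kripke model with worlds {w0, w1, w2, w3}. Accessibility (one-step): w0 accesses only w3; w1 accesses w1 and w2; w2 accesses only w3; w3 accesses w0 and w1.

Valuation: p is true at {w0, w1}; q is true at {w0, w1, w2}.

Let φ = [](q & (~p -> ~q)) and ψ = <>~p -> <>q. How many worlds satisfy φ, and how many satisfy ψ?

1 and 2

For [](q & (~p -> ~q)):
w0: successors {w3}; q & (~p -> ~q) there: w3:F. ✗
w1: successors {w1, w2}; q & (~p -> ~q) there: w1:T, w2:F. ✗
w2: successors {w3}; q & (~p -> ~q) there: w3:F. ✗
w3: successors {w0, w1}; q & (~p -> ~q) there: w0:T, w1:T. ✓
— 1 world.
For <>~p -> <>q:
w0: <>~p is T, <>q is F. ✗
w1: <>~p is T, <>q is T. ✓
w2: <>~p is T, <>q is F. ✗
w3: <>~p is F, <>q is T. ✓
— 2 worlds.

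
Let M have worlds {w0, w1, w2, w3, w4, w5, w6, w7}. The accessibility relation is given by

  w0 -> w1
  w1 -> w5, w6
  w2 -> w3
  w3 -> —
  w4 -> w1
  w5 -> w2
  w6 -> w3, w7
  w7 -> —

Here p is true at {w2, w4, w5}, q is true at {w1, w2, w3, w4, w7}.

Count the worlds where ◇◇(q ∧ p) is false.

7

w0: successors {w1}; ◇(q ∧ p) there: w1:F. ✗
w1: successors {w5, w6}; ◇(q ∧ p) there: w5:T, w6:F. ✓
w2: successors {w3}; ◇(q ∧ p) there: w3:F. ✗
w3: no successors, so ◇◇(q ∧ p) fails. ✗
w4: successors {w1}; ◇(q ∧ p) there: w1:F. ✗
w5: successors {w2}; ◇(q ∧ p) there: w2:F. ✗
w6: successors {w3, w7}; ◇(q ∧ p) there: w3:F, w7:F. ✗
w7: no successors, so ◇◇(q ∧ p) fails. ✗
Satisfying worlds: {w1}.
So ◇◇(q ∧ p) fails at the other 7 worlds.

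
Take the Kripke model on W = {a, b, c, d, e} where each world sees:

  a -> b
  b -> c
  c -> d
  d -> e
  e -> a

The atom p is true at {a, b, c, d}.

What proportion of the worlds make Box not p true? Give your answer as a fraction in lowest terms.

1/5

a: successors {b}; not p there: b:F. ✗
b: successors {c}; not p there: c:F. ✗
c: successors {d}; not p there: d:F. ✗
d: successors {e}; not p there: e:T. ✓
e: successors {a}; not p there: a:F. ✗
That's 1 of 5 worlds, so 1/5.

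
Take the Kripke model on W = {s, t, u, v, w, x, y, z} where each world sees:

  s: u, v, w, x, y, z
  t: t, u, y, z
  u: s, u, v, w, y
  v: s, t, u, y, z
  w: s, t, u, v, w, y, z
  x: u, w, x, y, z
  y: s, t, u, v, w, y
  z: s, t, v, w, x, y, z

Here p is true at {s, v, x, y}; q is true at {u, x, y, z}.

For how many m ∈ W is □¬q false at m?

8

s: successors {u, v, w, x, y, z}; ¬q there: u:F, v:T, w:T, x:F, y:F, z:F. ✗
t: successors {t, u, y, z}; ¬q there: t:T, u:F, y:F, z:F. ✗
u: successors {s, u, v, w, y}; ¬q there: s:T, u:F, v:T, w:T, y:F. ✗
v: successors {s, t, u, y, z}; ¬q there: s:T, t:T, u:F, y:F, z:F. ✗
w: successors {s, t, u, v, w, y, z}; ¬q there: s:T, t:T, u:F, v:T, w:T, y:F, z:F. ✗
x: successors {u, w, x, y, z}; ¬q there: u:F, w:T, x:F, y:F, z:F. ✗
y: successors {s, t, u, v, w, y}; ¬q there: s:T, t:T, u:F, v:T, w:T, y:F. ✗
z: successors {s, t, v, w, x, y, z}; ¬q there: s:T, t:T, v:T, w:T, x:F, y:F, z:F. ✗
Satisfying worlds: ∅.
So □¬q fails at the other 8 worlds.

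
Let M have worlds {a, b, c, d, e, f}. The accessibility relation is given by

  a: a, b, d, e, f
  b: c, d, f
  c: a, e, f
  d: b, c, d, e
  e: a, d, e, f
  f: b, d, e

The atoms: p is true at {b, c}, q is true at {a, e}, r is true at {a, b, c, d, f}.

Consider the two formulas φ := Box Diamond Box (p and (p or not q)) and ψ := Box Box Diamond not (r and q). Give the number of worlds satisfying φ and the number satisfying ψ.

0 and 6

For Box Diamond Box (p and (p or not q)):
a: successors {a, b, d, e, f}; Diamond Box (p and (p or not q)) there: a:F, b:F, d:F, e:F, f:F. ✗
b: successors {c, d, f}; Diamond Box (p and (p or not q)) there: c:F, d:F, f:F. ✗
c: successors {a, e, f}; Diamond Box (p and (p or not q)) there: a:F, e:F, f:F. ✗
d: successors {b, c, d, e}; Diamond Box (p and (p or not q)) there: b:F, c:F, d:F, e:F. ✗
e: successors {a, d, e, f}; Diamond Box (p and (p or not q)) there: a:F, d:F, e:F, f:F. ✗
f: successors {b, d, e}; Diamond Box (p and (p or not q)) there: b:F, d:F, e:F. ✗
— 0 worlds.
For Box Box Diamond not (r and q):
a: successors {a, b, d, e, f}; Box Diamond not (r and q) there: a:T, b:T, d:T, e:T, f:T. ✓
b: successors {c, d, f}; Box Diamond not (r and q) there: c:T, d:T, f:T. ✓
c: successors {a, e, f}; Box Diamond not (r and q) there: a:T, e:T, f:T. ✓
d: successors {b, c, d, e}; Box Diamond not (r and q) there: b:T, c:T, d:T, e:T. ✓
e: successors {a, d, e, f}; Box Diamond not (r and q) there: a:T, d:T, e:T, f:T. ✓
f: successors {b, d, e}; Box Diamond not (r and q) there: b:T, d:T, e:T. ✓
— 6 worlds.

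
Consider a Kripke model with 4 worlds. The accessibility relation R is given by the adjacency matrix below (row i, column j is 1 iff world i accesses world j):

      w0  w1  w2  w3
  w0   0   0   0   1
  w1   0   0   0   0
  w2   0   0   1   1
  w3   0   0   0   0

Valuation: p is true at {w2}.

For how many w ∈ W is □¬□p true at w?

2

w0: successors {w3}; ¬□p there: w3:F. ✗
w1: no successors, so □¬□p holds vacuously. ✓
w2: successors {w2, w3}; ¬□p there: w2:T, w3:F. ✗
w3: no successors, so □¬□p holds vacuously. ✓
Satisfying worlds: {w1, w3}.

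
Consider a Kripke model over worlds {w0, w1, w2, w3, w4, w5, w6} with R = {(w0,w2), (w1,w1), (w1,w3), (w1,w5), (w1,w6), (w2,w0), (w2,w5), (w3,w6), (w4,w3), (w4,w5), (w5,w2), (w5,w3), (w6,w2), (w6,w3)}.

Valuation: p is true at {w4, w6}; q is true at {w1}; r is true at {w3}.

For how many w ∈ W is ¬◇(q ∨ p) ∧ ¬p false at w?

w0: ¬◇(q ∨ p) is T, ¬p is T. ✓
w1: ¬◇(q ∨ p) is F, ¬p is T. ✗
w2: ¬◇(q ∨ p) is T, ¬p is T. ✓
w3: ¬◇(q ∨ p) is F, ¬p is T. ✗
w4: ¬◇(q ∨ p) is T, ¬p is F. ✗
w5: ¬◇(q ∨ p) is T, ¬p is T. ✓
w6: ¬◇(q ∨ p) is T, ¬p is F. ✗
Satisfying worlds: {w0, w2, w5}.
So ¬◇(q ∨ p) ∧ ¬p fails at the other 4 worlds.

4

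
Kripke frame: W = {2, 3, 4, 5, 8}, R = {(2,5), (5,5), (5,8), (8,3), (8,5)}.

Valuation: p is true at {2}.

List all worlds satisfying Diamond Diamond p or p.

{2}

2: Diamond Diamond p is F, p is T. ✓
3: Diamond Diamond p is F, p is F. ✗
4: Diamond Diamond p is F, p is F. ✗
5: Diamond Diamond p is F, p is F. ✗
8: Diamond Diamond p is F, p is F. ✗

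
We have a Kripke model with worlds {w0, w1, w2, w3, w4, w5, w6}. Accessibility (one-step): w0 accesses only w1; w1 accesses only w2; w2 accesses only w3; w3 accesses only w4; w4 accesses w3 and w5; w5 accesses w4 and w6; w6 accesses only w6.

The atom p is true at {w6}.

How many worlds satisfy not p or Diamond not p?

6

w0: not p is T, Diamond not p is T. ✓
w1: not p is T, Diamond not p is T. ✓
w2: not p is T, Diamond not p is T. ✓
w3: not p is T, Diamond not p is T. ✓
w4: not p is T, Diamond not p is T. ✓
w5: not p is T, Diamond not p is T. ✓
w6: not p is F, Diamond not p is F. ✗
Satisfying worlds: {w0, w1, w2, w3, w4, w5}.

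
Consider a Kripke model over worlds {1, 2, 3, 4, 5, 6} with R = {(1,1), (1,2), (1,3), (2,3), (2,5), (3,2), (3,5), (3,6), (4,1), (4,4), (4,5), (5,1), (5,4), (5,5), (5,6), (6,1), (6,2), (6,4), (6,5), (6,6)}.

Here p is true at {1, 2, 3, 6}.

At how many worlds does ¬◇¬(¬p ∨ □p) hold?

1

1: ◇¬(¬p ∨ □p) is T. ✗
2: ◇¬(¬p ∨ □p) is T. ✗
3: ◇¬(¬p ∨ □p) is T. ✗
4: ◇¬(¬p ∨ □p) is F. ✓
5: ◇¬(¬p ∨ □p) is T. ✗
6: ◇¬(¬p ∨ □p) is T. ✗
Satisfying worlds: {4}.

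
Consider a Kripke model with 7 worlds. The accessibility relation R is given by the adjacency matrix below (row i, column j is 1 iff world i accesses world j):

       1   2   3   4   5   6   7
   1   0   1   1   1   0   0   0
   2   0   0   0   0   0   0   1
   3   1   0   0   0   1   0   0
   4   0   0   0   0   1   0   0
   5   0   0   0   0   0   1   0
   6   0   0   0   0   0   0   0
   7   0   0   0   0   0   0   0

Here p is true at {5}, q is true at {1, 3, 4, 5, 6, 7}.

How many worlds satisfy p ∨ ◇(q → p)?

4

1: p is F, ◇(q → p) is T. ✓
2: p is F, ◇(q → p) is F. ✗
3: p is F, ◇(q → p) is T. ✓
4: p is F, ◇(q → p) is T. ✓
5: p is T, ◇(q → p) is F. ✓
6: p is F, ◇(q → p) is F. ✗
7: p is F, ◇(q → p) is F. ✗
Satisfying worlds: {1, 3, 4, 5}.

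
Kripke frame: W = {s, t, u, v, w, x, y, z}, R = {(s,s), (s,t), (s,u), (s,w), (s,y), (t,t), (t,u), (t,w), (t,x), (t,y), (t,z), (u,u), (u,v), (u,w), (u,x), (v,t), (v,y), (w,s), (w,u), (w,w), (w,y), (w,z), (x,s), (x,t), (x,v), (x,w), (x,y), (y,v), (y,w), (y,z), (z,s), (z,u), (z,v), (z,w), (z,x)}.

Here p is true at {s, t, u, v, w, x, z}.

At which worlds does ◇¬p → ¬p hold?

s: ◇¬p is T, ¬p is F. ✗
t: ◇¬p is T, ¬p is F. ✗
u: ◇¬p is F, ¬p is F. ✓
v: ◇¬p is T, ¬p is F. ✗
w: ◇¬p is T, ¬p is F. ✗
x: ◇¬p is T, ¬p is F. ✗
y: ◇¬p is F, ¬p is T. ✓
z: ◇¬p is F, ¬p is F. ✓

{u, y, z}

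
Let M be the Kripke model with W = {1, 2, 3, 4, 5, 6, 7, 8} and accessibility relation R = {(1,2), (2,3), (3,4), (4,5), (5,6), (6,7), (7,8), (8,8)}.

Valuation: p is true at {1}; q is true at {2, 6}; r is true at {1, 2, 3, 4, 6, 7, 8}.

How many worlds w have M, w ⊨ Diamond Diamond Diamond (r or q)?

7

1: successors {2}; Diamond Diamond (r or q) there: 2:T. ✓
2: successors {3}; Diamond Diamond (r or q) there: 3:F. ✗
3: successors {4}; Diamond Diamond (r or q) there: 4:T. ✓
4: successors {5}; Diamond Diamond (r or q) there: 5:T. ✓
5: successors {6}; Diamond Diamond (r or q) there: 6:T. ✓
6: successors {7}; Diamond Diamond (r or q) there: 7:T. ✓
7: successors {8}; Diamond Diamond (r or q) there: 8:T. ✓
8: successors {8}; Diamond Diamond (r or q) there: 8:T. ✓
Satisfying worlds: {1, 3, 4, 5, 6, 7, 8}.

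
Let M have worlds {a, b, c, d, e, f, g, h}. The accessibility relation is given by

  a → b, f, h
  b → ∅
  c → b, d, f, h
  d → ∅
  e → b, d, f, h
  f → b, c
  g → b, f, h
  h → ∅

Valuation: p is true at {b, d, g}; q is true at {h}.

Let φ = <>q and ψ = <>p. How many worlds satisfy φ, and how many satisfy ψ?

For <>q:
a: successors {b, f, h}; q there: b:F, f:F, h:T. ✓
b: no successors, so <>q fails. ✗
c: successors {b, d, f, h}; q there: b:F, d:F, f:F, h:T. ✓
d: no successors, so <>q fails. ✗
e: successors {b, d, f, h}; q there: b:F, d:F, f:F, h:T. ✓
f: successors {b, c}; q there: b:F, c:F. ✗
g: successors {b, f, h}; q there: b:F, f:F, h:T. ✓
h: no successors, so <>q fails. ✗
— 4 worlds.
For <>p:
a: successors {b, f, h}; p there: b:T, f:F, h:F. ✓
b: no successors, so <>p fails. ✗
c: successors {b, d, f, h}; p there: b:T, d:T, f:F, h:F. ✓
d: no successors, so <>p fails. ✗
e: successors {b, d, f, h}; p there: b:T, d:T, f:F, h:F. ✓
f: successors {b, c}; p there: b:T, c:F. ✓
g: successors {b, f, h}; p there: b:T, f:F, h:F. ✓
h: no successors, so <>p fails. ✗
— 5 worlds.

4 and 5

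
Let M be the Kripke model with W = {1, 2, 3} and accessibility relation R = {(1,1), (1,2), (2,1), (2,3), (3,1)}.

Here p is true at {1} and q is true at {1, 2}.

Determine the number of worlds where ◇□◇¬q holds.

1: successors {1, 2}; □◇¬q there: 1:F, 2:F. ✗
2: successors {1, 3}; □◇¬q there: 1:F, 3:F. ✗
3: successors {1}; □◇¬q there: 1:F. ✗
Satisfying worlds: ∅.

0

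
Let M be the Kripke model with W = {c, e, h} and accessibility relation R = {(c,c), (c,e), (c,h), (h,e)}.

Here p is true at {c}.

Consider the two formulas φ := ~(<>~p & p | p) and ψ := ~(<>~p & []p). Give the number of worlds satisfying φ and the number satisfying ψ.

2 and 3

For ~(<>~p & p | p):
c: <>~p & p | p is T. ✗
e: <>~p & p | p is F. ✓
h: <>~p & p | p is F. ✓
— 2 worlds.
For ~(<>~p & []p):
c: <>~p & []p is F. ✓
e: <>~p & []p is F. ✓
h: <>~p & []p is F. ✓
— 3 worlds.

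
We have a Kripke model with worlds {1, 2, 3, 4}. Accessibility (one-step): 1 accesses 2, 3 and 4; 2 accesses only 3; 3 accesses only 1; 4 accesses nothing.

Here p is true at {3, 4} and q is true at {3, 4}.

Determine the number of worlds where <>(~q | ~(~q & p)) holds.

3

1: successors {2, 3, 4}; ~q | ~(~q & p) there: 2:T, 3:T, 4:T. ✓
2: successors {3}; ~q | ~(~q & p) there: 3:T. ✓
3: successors {1}; ~q | ~(~q & p) there: 1:T. ✓
4: no successors, so <>(~q | ~(~q & p)) fails. ✗
Satisfying worlds: {1, 2, 3}.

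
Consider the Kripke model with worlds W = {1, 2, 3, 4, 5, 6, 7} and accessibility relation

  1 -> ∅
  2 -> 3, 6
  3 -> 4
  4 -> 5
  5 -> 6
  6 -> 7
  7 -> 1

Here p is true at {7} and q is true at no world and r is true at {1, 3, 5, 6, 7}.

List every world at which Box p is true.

1: no successors, so Box p holds vacuously. ✓
2: successors {3, 6}; p there: 3:F, 6:F. ✗
3: successors {4}; p there: 4:F. ✗
4: successors {5}; p there: 5:F. ✗
5: successors {6}; p there: 6:F. ✗
6: successors {7}; p there: 7:T. ✓
7: successors {1}; p there: 1:F. ✗

{1, 6}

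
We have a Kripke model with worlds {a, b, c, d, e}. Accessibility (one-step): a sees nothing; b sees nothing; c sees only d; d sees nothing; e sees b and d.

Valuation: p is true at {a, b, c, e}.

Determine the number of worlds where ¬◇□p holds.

3

a: ◇□p is F. ✓
b: ◇□p is F. ✓
c: ◇□p is T. ✗
d: ◇□p is F. ✓
e: ◇□p is T. ✗
Satisfying worlds: {a, b, d}.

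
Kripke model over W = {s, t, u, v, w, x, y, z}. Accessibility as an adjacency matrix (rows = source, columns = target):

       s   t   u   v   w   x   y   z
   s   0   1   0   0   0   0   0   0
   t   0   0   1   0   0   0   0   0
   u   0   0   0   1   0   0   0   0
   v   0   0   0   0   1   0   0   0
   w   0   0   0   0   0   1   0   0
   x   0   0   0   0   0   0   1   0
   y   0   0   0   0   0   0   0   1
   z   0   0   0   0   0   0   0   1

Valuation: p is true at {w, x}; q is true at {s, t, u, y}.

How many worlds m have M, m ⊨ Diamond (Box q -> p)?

s: successors {t}; Box q -> p there: t:F. ✗
t: successors {u}; Box q -> p there: u:T. ✓
u: successors {v}; Box q -> p there: v:T. ✓
v: successors {w}; Box q -> p there: w:T. ✓
w: successors {x}; Box q -> p there: x:T. ✓
x: successors {y}; Box q -> p there: y:T. ✓
y: successors {z}; Box q -> p there: z:T. ✓
z: successors {z}; Box q -> p there: z:T. ✓
Satisfying worlds: {t, u, v, w, x, y, z}.

7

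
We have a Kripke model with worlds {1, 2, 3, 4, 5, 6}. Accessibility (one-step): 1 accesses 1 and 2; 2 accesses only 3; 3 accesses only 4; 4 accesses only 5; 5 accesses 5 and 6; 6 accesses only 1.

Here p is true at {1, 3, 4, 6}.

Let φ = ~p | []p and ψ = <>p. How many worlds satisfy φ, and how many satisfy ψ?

4 and 5

For ~p | []p:
1: ~p is F, []p is F. ✗
2: ~p is T, []p is T. ✓
3: ~p is F, []p is T. ✓
4: ~p is F, []p is F. ✗
5: ~p is T, []p is F. ✓
6: ~p is F, []p is T. ✓
— 4 worlds.
For <>p:
1: successors {1, 2}; p there: 1:T, 2:F. ✓
2: successors {3}; p there: 3:T. ✓
3: successors {4}; p there: 4:T. ✓
4: successors {5}; p there: 5:F. ✗
5: successors {5, 6}; p there: 5:F, 6:T. ✓
6: successors {1}; p there: 1:T. ✓
— 5 worlds.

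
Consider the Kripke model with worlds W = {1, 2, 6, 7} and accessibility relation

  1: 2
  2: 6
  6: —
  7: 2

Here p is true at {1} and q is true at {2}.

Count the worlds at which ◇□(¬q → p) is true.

1

1: successors {2}; □(¬q → p) there: 2:F. ✗
2: successors {6}; □(¬q → p) there: 6:T. ✓
6: no successors, so ◇□(¬q → p) fails. ✗
7: successors {2}; □(¬q → p) there: 2:F. ✗
Satisfying worlds: {2}.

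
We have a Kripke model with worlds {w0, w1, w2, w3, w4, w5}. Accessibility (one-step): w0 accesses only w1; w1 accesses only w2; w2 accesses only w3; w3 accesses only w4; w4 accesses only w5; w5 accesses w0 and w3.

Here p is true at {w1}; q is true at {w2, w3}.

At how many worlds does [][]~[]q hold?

w0: successors {w1}; []~[]q there: w1:F. ✗
w1: successors {w2}; []~[]q there: w2:T. ✓
w2: successors {w3}; []~[]q there: w3:T. ✓
w3: successors {w4}; []~[]q there: w4:T. ✓
w4: successors {w5}; []~[]q there: w5:T. ✓
w5: successors {w0, w3}; []~[]q there: w0:F, w3:T. ✗
Satisfying worlds: {w1, w2, w3, w4}.

4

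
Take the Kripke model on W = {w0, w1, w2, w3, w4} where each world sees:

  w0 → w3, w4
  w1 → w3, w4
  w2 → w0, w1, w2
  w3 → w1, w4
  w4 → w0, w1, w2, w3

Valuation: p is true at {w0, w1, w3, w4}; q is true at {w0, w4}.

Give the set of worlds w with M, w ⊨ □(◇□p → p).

{w0, w1, w3}

w0: successors {w3, w4}; ◇□p → p there: w3:T, w4:T. ✓
w1: successors {w3, w4}; ◇□p → p there: w3:T, w4:T. ✓
w2: successors {w0, w1, w2}; ◇□p → p there: w0:T, w1:T, w2:F. ✗
w3: successors {w1, w4}; ◇□p → p there: w1:T, w4:T. ✓
w4: successors {w0, w1, w2, w3}; ◇□p → p there: w0:T, w1:T, w2:F, w3:T. ✗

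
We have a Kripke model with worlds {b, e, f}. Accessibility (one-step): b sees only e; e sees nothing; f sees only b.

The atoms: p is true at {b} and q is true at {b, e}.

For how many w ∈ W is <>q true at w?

b: successors {e}; q there: e:T. ✓
e: no successors, so <>q fails. ✗
f: successors {b}; q there: b:T. ✓
Satisfying worlds: {b, f}.

2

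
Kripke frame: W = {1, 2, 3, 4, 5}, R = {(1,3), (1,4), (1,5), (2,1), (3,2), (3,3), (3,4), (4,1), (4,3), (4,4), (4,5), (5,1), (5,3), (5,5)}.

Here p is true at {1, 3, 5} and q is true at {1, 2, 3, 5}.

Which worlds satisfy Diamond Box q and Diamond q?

1: Diamond Box q is T, Diamond q is T. ✓
2: Diamond Box q is F, Diamond q is T. ✗
3: Diamond Box q is T, Diamond q is T. ✓
4: Diamond Box q is T, Diamond q is T. ✓
5: Diamond Box q is T, Diamond q is T. ✓

{1, 3, 4, 5}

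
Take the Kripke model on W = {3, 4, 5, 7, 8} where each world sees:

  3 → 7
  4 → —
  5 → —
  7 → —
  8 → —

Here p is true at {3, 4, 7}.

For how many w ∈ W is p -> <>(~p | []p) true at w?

3: p is T, <>(~p | []p) is T. ✓
4: p is T, <>(~p | []p) is F. ✗
5: p is F, <>(~p | []p) is F. ✓
7: p is T, <>(~p | []p) is F. ✗
8: p is F, <>(~p | []p) is F. ✓
Satisfying worlds: {3, 5, 8}.

3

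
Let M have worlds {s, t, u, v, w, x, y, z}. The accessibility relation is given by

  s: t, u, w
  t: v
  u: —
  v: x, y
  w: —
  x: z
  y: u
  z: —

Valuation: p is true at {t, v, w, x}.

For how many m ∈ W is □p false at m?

4

s: successors {t, u, w}; p there: t:T, u:F, w:T. ✗
t: successors {v}; p there: v:T. ✓
u: no successors, so □p holds vacuously. ✓
v: successors {x, y}; p there: x:T, y:F. ✗
w: no successors, so □p holds vacuously. ✓
x: successors {z}; p there: z:F. ✗
y: successors {u}; p there: u:F. ✗
z: no successors, so □p holds vacuously. ✓
Satisfying worlds: {t, u, w, z}.
So □p fails at the other 4 worlds.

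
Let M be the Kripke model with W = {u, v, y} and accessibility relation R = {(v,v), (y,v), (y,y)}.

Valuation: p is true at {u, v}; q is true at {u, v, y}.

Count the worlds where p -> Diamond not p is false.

2

u: p is T, Diamond not p is F. ✗
v: p is T, Diamond not p is F. ✗
y: p is F, Diamond not p is T. ✓
Satisfying worlds: {y}.
So p -> Diamond not p fails at the other 2 worlds.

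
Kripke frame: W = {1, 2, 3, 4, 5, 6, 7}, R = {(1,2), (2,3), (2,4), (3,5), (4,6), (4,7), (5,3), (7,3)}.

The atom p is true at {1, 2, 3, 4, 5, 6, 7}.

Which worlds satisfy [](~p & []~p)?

{6}

1: successors {2}; ~p & []~p there: 2:F. ✗
2: successors {3, 4}; ~p & []~p there: 3:F, 4:F. ✗
3: successors {5}; ~p & []~p there: 5:F. ✗
4: successors {6, 7}; ~p & []~p there: 6:F, 7:F. ✗
5: successors {3}; ~p & []~p there: 3:F. ✗
6: no successors, so [](~p & []~p) holds vacuously. ✓
7: successors {3}; ~p & []~p there: 3:F. ✗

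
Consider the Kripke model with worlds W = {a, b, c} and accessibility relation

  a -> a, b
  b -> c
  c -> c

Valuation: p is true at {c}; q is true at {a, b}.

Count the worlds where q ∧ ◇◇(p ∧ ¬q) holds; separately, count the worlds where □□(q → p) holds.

2 and 2

For q ∧ ◇◇(p ∧ ¬q):
a: q is T, ◇◇(p ∧ ¬q) is T. ✓
b: q is T, ◇◇(p ∧ ¬q) is T. ✓
c: q is F, ◇◇(p ∧ ¬q) is T. ✗
— 2 worlds.
For □□(q → p):
a: successors {a, b}; □(q → p) there: a:F, b:T. ✗
b: successors {c}; □(q → p) there: c:T. ✓
c: successors {c}; □(q → p) there: c:T. ✓
— 2 worlds.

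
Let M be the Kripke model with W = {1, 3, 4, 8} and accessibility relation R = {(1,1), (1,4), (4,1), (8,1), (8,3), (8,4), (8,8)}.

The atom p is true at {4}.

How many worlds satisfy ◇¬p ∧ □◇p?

1: ◇¬p is T, □◇p is F. ✗
3: ◇¬p is F, □◇p is T. ✗
4: ◇¬p is T, □◇p is T. ✓
8: ◇¬p is T, □◇p is F. ✗
Satisfying worlds: {4}.

1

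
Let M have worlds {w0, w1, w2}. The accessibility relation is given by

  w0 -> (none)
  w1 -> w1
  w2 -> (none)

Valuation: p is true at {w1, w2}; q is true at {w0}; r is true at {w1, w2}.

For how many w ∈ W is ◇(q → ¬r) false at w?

w0: no successors, so ◇(q → ¬r) fails. ✗
w1: successors {w1}; q → ¬r there: w1:T. ✓
w2: no successors, so ◇(q → ¬r) fails. ✗
Satisfying worlds: {w1}.
So ◇(q → ¬r) fails at the other 2 worlds.

2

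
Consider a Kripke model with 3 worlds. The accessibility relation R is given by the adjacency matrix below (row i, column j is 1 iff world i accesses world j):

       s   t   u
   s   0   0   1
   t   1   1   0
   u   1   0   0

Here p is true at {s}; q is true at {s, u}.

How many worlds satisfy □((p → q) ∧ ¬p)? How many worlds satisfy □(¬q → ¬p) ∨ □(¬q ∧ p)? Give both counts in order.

For □((p → q) ∧ ¬p):
s: successors {u}; (p → q) ∧ ¬p there: u:T. ✓
t: successors {s, t}; (p → q) ∧ ¬p there: s:F, t:T. ✗
u: successors {s}; (p → q) ∧ ¬p there: s:F. ✗
— 1 world.
For □(¬q → ¬p) ∨ □(¬q ∧ p):
s: □(¬q → ¬p) is T, □(¬q ∧ p) is F. ✓
t: □(¬q → ¬p) is T, □(¬q ∧ p) is F. ✓
u: □(¬q → ¬p) is T, □(¬q ∧ p) is F. ✓
— 3 worlds.

1 and 3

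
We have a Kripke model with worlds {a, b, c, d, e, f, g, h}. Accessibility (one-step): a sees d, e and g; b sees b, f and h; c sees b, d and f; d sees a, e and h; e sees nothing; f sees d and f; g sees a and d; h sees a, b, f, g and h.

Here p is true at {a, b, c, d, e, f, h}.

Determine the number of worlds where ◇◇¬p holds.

4

a: successors {d, e, g}; ◇¬p there: d:F, e:F, g:F. ✗
b: successors {b, f, h}; ◇¬p there: b:F, f:F, h:T. ✓
c: successors {b, d, f}; ◇¬p there: b:F, d:F, f:F. ✗
d: successors {a, e, h}; ◇¬p there: a:T, e:F, h:T. ✓
e: no successors, so ◇◇¬p fails. ✗
f: successors {d, f}; ◇¬p there: d:F, f:F. ✗
g: successors {a, d}; ◇¬p there: a:T, d:F. ✓
h: successors {a, b, f, g, h}; ◇¬p there: a:T, b:F, f:F, g:F, h:T. ✓
Satisfying worlds: {b, d, g, h}.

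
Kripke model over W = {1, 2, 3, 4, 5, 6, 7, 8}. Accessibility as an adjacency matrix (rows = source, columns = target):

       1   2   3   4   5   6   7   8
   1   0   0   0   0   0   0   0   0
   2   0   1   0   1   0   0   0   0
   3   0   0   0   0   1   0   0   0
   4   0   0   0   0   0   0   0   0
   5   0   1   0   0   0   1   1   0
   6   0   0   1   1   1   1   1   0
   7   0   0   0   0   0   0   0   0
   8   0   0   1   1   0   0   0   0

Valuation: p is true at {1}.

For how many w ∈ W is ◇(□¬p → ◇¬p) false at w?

3

1: no successors, so ◇(□¬p → ◇¬p) fails. ✗
2: successors {2, 4}; □¬p → ◇¬p there: 2:T, 4:F. ✓
3: successors {5}; □¬p → ◇¬p there: 5:T. ✓
4: no successors, so ◇(□¬p → ◇¬p) fails. ✗
5: successors {2, 6, 7}; □¬p → ◇¬p there: 2:T, 6:T, 7:F. ✓
6: successors {3, 4, 5, 6, 7}; □¬p → ◇¬p there: 3:T, 4:F, 5:T, 6:T, 7:F. ✓
7: no successors, so ◇(□¬p → ◇¬p) fails. ✗
8: successors {3, 4}; □¬p → ◇¬p there: 3:T, 4:F. ✓
Satisfying worlds: {2, 3, 5, 6, 8}.
So ◇(□¬p → ◇¬p) fails at the other 3 worlds.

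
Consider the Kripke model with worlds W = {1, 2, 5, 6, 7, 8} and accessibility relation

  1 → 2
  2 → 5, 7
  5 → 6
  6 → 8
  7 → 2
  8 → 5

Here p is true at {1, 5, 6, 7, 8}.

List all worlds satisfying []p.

{2, 5, 6, 8}

1: successors {2}; p there: 2:F. ✗
2: successors {5, 7}; p there: 5:T, 7:T. ✓
5: successors {6}; p there: 6:T. ✓
6: successors {8}; p there: 8:T. ✓
7: successors {2}; p there: 2:F. ✗
8: successors {5}; p there: 5:T. ✓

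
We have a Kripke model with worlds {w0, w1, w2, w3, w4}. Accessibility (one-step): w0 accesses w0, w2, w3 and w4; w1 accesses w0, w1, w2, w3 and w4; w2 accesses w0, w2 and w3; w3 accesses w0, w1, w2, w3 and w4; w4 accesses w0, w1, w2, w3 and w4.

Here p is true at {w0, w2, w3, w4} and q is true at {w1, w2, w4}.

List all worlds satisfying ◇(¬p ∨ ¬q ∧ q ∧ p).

{w1, w3, w4}

w0: successors {w0, w2, w3, w4}; ¬p ∨ ¬q ∧ q ∧ p there: w0:F, w2:F, w3:F, w4:F. ✗
w1: successors {w0, w1, w2, w3, w4}; ¬p ∨ ¬q ∧ q ∧ p there: w0:F, w1:T, w2:F, w3:F, w4:F. ✓
w2: successors {w0, w2, w3}; ¬p ∨ ¬q ∧ q ∧ p there: w0:F, w2:F, w3:F. ✗
w3: successors {w0, w1, w2, w3, w4}; ¬p ∨ ¬q ∧ q ∧ p there: w0:F, w1:T, w2:F, w3:F, w4:F. ✓
w4: successors {w0, w1, w2, w3, w4}; ¬p ∨ ¬q ∧ q ∧ p there: w0:F, w1:T, w2:F, w3:F, w4:F. ✓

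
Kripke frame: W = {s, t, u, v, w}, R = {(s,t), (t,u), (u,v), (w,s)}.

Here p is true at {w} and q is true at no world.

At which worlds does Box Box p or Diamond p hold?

{u, v}

s: Box Box p is F, Diamond p is F. ✗
t: Box Box p is F, Diamond p is F. ✗
u: Box Box p is T, Diamond p is F. ✓
v: Box Box p is T, Diamond p is F. ✓
w: Box Box p is F, Diamond p is F. ✗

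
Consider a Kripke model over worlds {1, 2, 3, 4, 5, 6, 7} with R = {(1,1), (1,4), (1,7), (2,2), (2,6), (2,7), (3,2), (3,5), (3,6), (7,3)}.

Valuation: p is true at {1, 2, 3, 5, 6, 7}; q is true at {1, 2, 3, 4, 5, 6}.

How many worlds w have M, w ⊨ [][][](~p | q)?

1: successors {1, 4, 7}; [][](~p | q) there: 1:F, 4:T, 7:T. ✗
2: successors {2, 6, 7}; [][](~p | q) there: 2:F, 6:T, 7:T. ✗
3: successors {2, 5, 6}; [][](~p | q) there: 2:F, 5:T, 6:T. ✗
4: no successors, so [][][](~p | q) holds vacuously. ✓
5: no successors, so [][][](~p | q) holds vacuously. ✓
6: no successors, so [][][](~p | q) holds vacuously. ✓
7: successors {3}; [][](~p | q) there: 3:F. ✗
Satisfying worlds: {4, 5, 6}.

3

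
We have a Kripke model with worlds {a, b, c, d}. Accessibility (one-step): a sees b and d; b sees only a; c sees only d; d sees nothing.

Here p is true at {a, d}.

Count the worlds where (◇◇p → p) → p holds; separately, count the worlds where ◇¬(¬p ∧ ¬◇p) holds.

For (◇◇p → p) → p:
a: ◇◇p → p is T, p is T. ✓
b: ◇◇p → p is F, p is F. ✓
c: ◇◇p → p is T, p is F. ✗
d: ◇◇p → p is T, p is T. ✓
— 3 worlds.
For ◇¬(¬p ∧ ¬◇p):
a: successors {b, d}; ¬(¬p ∧ ¬◇p) there: b:T, d:T. ✓
b: successors {a}; ¬(¬p ∧ ¬◇p) there: a:T. ✓
c: successors {d}; ¬(¬p ∧ ¬◇p) there: d:T. ✓
d: no successors, so ◇¬(¬p ∧ ¬◇p) fails. ✗
— 3 worlds.

3 and 3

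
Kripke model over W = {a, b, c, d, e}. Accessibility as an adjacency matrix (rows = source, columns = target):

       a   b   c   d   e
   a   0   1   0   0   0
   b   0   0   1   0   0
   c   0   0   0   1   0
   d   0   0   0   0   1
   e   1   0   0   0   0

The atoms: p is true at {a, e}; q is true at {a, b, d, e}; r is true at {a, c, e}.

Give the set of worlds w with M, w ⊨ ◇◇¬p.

a: successors {b}; ◇¬p there: b:T. ✓
b: successors {c}; ◇¬p there: c:T. ✓
c: successors {d}; ◇¬p there: d:F. ✗
d: successors {e}; ◇¬p there: e:F. ✗
e: successors {a}; ◇¬p there: a:T. ✓

{a, b, e}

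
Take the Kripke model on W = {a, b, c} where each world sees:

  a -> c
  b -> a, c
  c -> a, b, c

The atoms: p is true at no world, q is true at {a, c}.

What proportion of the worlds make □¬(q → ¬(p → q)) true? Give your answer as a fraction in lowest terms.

a: successors {c}; ¬(q → ¬(p → q)) there: c:T. ✓
b: successors {a, c}; ¬(q → ¬(p → q)) there: a:T, c:T. ✓
c: successors {a, b, c}; ¬(q → ¬(p → q)) there: a:T, b:F, c:T. ✗
That's 2 of 3 worlds, so 2/3.

2/3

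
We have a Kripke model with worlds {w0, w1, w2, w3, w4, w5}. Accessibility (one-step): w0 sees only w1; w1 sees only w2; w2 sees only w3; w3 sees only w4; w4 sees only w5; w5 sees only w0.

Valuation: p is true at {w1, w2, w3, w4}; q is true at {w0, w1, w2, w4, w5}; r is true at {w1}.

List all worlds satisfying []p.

{w0, w1, w2, w3}

w0: successors {w1}; p there: w1:T. ✓
w1: successors {w2}; p there: w2:T. ✓
w2: successors {w3}; p there: w3:T. ✓
w3: successors {w4}; p there: w4:T. ✓
w4: successors {w5}; p there: w5:F. ✗
w5: successors {w0}; p there: w0:F. ✗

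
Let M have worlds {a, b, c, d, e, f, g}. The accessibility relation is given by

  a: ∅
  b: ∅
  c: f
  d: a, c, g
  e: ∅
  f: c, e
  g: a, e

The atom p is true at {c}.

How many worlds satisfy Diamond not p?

4

a: no successors, so Diamond not p fails. ✗
b: no successors, so Diamond not p fails. ✗
c: successors {f}; not p there: f:T. ✓
d: successors {a, c, g}; not p there: a:T, c:F, g:T. ✓
e: no successors, so Diamond not p fails. ✗
f: successors {c, e}; not p there: c:F, e:T. ✓
g: successors {a, e}; not p there: a:T, e:T. ✓
Satisfying worlds: {c, d, f, g}.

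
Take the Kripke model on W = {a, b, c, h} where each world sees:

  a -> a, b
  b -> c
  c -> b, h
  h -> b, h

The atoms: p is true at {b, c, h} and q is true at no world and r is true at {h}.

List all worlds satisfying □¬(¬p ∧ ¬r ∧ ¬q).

a: successors {a, b}; ¬(¬p ∧ ¬r ∧ ¬q) there: a:F, b:T. ✗
b: successors {c}; ¬(¬p ∧ ¬r ∧ ¬q) there: c:T. ✓
c: successors {b, h}; ¬(¬p ∧ ¬r ∧ ¬q) there: b:T, h:T. ✓
h: successors {b, h}; ¬(¬p ∧ ¬r ∧ ¬q) there: b:T, h:T. ✓

{b, c, h}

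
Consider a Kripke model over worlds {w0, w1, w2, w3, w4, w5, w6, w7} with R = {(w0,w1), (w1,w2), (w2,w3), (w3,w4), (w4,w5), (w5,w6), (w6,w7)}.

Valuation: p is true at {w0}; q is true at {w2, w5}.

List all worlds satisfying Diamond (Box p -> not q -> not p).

{w0, w1, w2, w3, w4, w5, w6}

w0: successors {w1}; Box p -> not q -> not p there: w1:T. ✓
w1: successors {w2}; Box p -> not q -> not p there: w2:T. ✓
w2: successors {w3}; Box p -> not q -> not p there: w3:T. ✓
w3: successors {w4}; Box p -> not q -> not p there: w4:T. ✓
w4: successors {w5}; Box p -> not q -> not p there: w5:T. ✓
w5: successors {w6}; Box p -> not q -> not p there: w6:T. ✓
w6: successors {w7}; Box p -> not q -> not p there: w7:T. ✓
w7: no successors, so Diamond (Box p -> not q -> not p) fails. ✗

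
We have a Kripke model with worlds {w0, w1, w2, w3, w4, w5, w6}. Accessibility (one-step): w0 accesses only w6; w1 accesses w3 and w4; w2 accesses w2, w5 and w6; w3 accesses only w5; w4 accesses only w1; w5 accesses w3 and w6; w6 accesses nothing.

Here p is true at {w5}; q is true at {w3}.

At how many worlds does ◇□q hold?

w0: successors {w6}; □q there: w6:T. ✓
w1: successors {w3, w4}; □q there: w3:F, w4:F. ✗
w2: successors {w2, w5, w6}; □q there: w2:F, w5:F, w6:T. ✓
w3: successors {w5}; □q there: w5:F. ✗
w4: successors {w1}; □q there: w1:F. ✗
w5: successors {w3, w6}; □q there: w3:F, w6:T. ✓
w6: no successors, so ◇□q fails. ✗
Satisfying worlds: {w0, w2, w5}.

3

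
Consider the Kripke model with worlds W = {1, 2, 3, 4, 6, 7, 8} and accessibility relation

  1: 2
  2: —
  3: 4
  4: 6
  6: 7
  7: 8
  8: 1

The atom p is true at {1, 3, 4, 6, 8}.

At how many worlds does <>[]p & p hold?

1: <>[]p is T, p is T. ✓
2: <>[]p is F, p is F. ✗
3: <>[]p is T, p is T. ✓
4: <>[]p is F, p is T. ✗
6: <>[]p is T, p is T. ✓
7: <>[]p is T, p is F. ✗
8: <>[]p is F, p is T. ✗
Satisfying worlds: {1, 3, 6}.

3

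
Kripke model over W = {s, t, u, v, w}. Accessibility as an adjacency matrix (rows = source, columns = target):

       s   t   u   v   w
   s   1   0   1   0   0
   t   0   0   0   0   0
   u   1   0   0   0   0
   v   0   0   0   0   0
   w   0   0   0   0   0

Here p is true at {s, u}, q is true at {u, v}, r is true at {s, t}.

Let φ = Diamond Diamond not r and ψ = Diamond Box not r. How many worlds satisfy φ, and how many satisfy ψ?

For Diamond Diamond not r:
s: successors {s, u}; Diamond not r there: s:T, u:F. ✓
t: no successors, so Diamond Diamond not r fails. ✗
u: successors {s}; Diamond not r there: s:T. ✓
v: no successors, so Diamond Diamond not r fails. ✗
w: no successors, so Diamond Diamond not r fails. ✗
— 2 worlds.
For Diamond Box not r:
s: successors {s, u}; Box not r there: s:F, u:F. ✗
t: no successors, so Diamond Box not r fails. ✗
u: successors {s}; Box not r there: s:F. ✗
v: no successors, so Diamond Box not r fails. ✗
w: no successors, so Diamond Box not r fails. ✗
— 0 worlds.

2 and 0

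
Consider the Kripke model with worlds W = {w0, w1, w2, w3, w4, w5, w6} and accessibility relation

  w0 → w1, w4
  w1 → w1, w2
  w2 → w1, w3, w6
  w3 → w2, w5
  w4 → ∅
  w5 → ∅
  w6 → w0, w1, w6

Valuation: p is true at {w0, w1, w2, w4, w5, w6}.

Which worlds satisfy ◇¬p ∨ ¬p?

w0: ◇¬p is F, ¬p is F. ✗
w1: ◇¬p is F, ¬p is F. ✗
w2: ◇¬p is T, ¬p is F. ✓
w3: ◇¬p is F, ¬p is T. ✓
w4: ◇¬p is F, ¬p is F. ✗
w5: ◇¬p is F, ¬p is F. ✗
w6: ◇¬p is F, ¬p is F. ✗

{w2, w3}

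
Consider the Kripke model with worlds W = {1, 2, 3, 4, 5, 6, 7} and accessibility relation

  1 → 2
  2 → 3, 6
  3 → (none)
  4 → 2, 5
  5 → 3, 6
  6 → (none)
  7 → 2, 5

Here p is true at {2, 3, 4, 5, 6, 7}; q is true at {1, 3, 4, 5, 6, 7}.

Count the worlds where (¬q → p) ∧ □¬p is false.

1: ¬q → p is T, □¬p is F. ✗
2: ¬q → p is T, □¬p is F. ✗
3: ¬q → p is T, □¬p is T. ✓
4: ¬q → p is T, □¬p is F. ✗
5: ¬q → p is T, □¬p is F. ✗
6: ¬q → p is T, □¬p is T. ✓
7: ¬q → p is T, □¬p is F. ✗
Satisfying worlds: {3, 6}.
So (¬q → p) ∧ □¬p fails at the other 5 worlds.

5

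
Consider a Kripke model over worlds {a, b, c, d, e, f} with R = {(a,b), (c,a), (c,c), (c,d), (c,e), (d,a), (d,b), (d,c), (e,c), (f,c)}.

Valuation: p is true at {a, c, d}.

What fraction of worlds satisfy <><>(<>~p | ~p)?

a: successors {b}; <>(<>~p | ~p) there: b:F. ✗
b: no successors, so <><>(<>~p | ~p) fails. ✗
c: successors {a, c, d, e}; <>(<>~p | ~p) there: a:T, c:T, d:T, e:T. ✓
d: successors {a, b, c}; <>(<>~p | ~p) there: a:T, b:F, c:T. ✓
e: successors {c}; <>(<>~p | ~p) there: c:T. ✓
f: successors {c}; <>(<>~p | ~p) there: c:T. ✓
That's 4 of 6 worlds, so 4/6 = 2/3.

2/3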